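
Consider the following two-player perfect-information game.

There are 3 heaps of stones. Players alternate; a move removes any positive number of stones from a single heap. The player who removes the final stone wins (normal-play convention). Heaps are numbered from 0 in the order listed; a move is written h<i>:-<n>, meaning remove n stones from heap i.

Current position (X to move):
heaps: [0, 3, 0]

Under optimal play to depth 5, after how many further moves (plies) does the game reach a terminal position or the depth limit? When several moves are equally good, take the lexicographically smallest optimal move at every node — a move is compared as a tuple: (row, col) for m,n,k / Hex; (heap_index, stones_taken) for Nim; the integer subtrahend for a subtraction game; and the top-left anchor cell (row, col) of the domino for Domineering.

[(0,3,0)] X move#1: h1:-1:-1/(0,2,0), h1:-2:-1/(0,1,0), h1:-3:+1/(0,0,0)*
[(0,0,0)] end (terminal -1, O#2); searched (0,3,0) to 5

PV length from [(0,3,0)]: 1 ply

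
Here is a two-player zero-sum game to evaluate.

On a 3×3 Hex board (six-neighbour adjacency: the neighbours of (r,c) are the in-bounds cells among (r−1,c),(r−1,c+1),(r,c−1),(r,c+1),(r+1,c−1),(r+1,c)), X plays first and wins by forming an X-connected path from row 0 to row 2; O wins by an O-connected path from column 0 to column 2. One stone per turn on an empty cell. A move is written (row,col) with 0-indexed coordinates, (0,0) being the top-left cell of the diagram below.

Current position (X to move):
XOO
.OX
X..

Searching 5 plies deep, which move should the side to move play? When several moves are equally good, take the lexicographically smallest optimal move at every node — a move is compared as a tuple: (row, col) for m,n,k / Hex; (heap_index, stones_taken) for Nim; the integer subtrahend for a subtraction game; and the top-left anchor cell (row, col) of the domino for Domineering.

[XOO/.OX/X..] X move#1: (1,0):+1/XOO/XOX/X..*, (2,1):-1/XOO/.OX/XX., (2,2):-1/XOO/.OX/X.X
[XOO/XOX/X..] end (terminal -1, O#2); searched XOO/.OX/X.. to 5

X's best at [XOO/.OX/X..]: (1,0)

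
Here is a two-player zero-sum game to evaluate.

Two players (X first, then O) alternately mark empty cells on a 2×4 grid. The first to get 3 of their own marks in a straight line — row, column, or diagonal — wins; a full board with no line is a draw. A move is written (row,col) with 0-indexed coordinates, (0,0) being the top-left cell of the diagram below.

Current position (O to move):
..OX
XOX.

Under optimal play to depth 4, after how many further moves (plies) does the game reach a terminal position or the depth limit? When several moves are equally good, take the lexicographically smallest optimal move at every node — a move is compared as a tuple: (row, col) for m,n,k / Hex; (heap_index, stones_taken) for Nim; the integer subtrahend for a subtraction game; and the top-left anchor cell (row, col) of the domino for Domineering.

PV length from [..OX/XOX.]: 3 plies

[..OX/XOX.] O move#1: (0,0):+0/O.OX/XOX.*, (0,1):+0/.OOX/XOX., (1,3):+0/..OX/XOXO
[O.OX/XOX.] X move#2: (0,1):+0/OXOX/XOX.*, (1,3):-1/O.OX/XOXX
[OXOX/XOX.] O move#3: (1,3):+0/OXOX/XOXO*
[OXOX/XOXO] end (terminal +0, X#4); searched ..OX/XOX. to 4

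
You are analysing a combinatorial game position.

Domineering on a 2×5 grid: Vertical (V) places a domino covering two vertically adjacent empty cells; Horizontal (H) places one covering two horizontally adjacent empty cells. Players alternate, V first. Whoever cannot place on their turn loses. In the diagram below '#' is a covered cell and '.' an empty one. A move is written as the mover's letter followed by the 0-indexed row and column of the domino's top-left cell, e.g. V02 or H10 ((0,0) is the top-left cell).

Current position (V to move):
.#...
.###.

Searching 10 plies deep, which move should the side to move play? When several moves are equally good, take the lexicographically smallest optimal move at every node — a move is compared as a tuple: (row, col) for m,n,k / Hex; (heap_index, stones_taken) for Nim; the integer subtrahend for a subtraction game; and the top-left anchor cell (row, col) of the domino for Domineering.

V's best at [.#.../.###.]: V04

[.#.../.###.] V move#1: V00:-1/##.../####., V04:+1/.#..#/.####*
[.#..#/.####] H move#2: H02:-1/.####/.####*
[.####/.####] V move#3: V00:+1/#####/#####*
[#####/#####] end (terminal -1, H#4); searched .#.../.###. to 10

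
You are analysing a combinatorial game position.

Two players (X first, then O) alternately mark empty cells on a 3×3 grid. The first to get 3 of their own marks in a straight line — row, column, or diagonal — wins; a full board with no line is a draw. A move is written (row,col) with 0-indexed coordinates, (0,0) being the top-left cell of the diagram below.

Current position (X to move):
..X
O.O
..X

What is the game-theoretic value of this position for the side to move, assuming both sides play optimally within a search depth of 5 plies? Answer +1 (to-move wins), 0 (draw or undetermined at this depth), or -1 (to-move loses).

p1 X@[..X/O.O/..X]: (0,0)[X.X/O.O/..X]-1 (0,1)[.XX/O.O/..X]-1 (1,1)[..X/OXO/..X]+1* (2,0)[..X/O.O/X.X]-1 (2,1)[..X/O.O/.XX]-1
p2 O@[..X/OXO/..X]: (0,0)[O.X/OXO/..X]-1* (0,1)[.OX/OXO/..X]-1 (2,0)[..X/OXO/O.X]-1 (2,1)[..X/OXO/.OX]-1
p3 X@[O.X/OXO/..X]: (0,1)[OXX/OXO/..X]-1 (2,0)[O.X/OXO/X.X]+1* (2,1)[O.X/OXO/.XX]-1
p4 O@[O.X/OXO/X.X] terminal -1; root [..X/O.O/..X] d5

value(..X/O.O/..X, X) = +1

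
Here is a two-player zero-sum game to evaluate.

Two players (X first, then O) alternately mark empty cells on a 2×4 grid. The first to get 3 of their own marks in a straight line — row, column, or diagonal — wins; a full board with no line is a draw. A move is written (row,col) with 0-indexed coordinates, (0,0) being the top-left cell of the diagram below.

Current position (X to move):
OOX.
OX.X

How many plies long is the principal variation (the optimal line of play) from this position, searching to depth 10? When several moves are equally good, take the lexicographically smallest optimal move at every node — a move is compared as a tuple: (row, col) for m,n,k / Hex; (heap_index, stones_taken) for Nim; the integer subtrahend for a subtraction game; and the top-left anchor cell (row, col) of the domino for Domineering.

PV length from [OOX./OX.X]: 1 ply

ply 1, X at OOX./OX.X | (0,3)=+0→OOXX/OX.X; (1,2)=+1→OOX./OXXX*
ply 2: OOX./OXXX is terminal -1 (O); from OOX./OX.X depth 10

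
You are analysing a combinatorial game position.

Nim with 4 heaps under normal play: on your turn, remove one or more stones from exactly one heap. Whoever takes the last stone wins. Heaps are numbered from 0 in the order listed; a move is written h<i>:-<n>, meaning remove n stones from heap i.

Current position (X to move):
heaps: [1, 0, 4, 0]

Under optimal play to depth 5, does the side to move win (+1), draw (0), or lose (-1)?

value((1,0,4,0), X) = +1

[(1,0,4,0)] X move#1: h0:-1:-1/(0,0,4,0), h2:-1:-1/(1,0,3,0), h2:-2:-1/(1,0,2,0), h2:-3:+1/(1,0,1,0)*, h2:-4:-1/(1,0,0,0)
[(1,0,1,0)] O move#2: h0:-1:-1/(0,0,1,0)*, h2:-1:-1/(1,0,0,0)
[(0,0,1,0)] X move#3: h2:-1:+1/(0,0,0,0)*
[(0,0,0,0)] end (terminal -1, O#4); searched (1,0,4,0) to 5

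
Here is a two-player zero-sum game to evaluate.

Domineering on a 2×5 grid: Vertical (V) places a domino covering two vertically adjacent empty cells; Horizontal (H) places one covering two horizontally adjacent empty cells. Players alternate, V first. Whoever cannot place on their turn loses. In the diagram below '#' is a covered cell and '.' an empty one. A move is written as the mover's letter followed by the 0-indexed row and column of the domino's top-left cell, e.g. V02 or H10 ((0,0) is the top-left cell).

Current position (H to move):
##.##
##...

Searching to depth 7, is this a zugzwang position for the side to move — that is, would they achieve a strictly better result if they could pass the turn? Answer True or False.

zugzwang(##.##/##..., H) = False

[##.##/##...] H move#1: H12:+1/##.##/####.*, H13:-1/##.##/##.##
[##.##/####.] end (terminal -1, V#2); searched ##.##/##... to 7
pass branch (V moves first from the same position):
  | [##.##/##...] V move#1: V02:-1/#####/###..*
  | [#####/###..] H move#2: H13:+1/#####/#####*
  | [#####/#####] end (terminal -1, V#3); searched ##.##/##... to 7
H moving scores +1; H passing scores +1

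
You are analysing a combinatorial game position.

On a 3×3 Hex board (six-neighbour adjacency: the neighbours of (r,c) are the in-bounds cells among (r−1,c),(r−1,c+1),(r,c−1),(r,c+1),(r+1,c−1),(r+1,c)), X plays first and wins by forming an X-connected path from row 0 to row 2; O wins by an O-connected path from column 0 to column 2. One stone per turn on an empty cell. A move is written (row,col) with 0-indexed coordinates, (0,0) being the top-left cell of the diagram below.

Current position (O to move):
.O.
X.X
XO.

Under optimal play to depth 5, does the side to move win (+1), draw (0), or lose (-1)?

value(.O./X.X/XO., O) = -1

p1 O@[.O./X.X/XO.]: (0,0)[OO./X.X/XO.]-1* (0,2)[.OO/X.X/XO.]-1 (1,1)[.O./XOX/XO.]-1 (2,2)[.O./X.X/XOO]-1
p2 X@[OO./X.X/XO.]: (0,2)[OOX/X.X/XO.]+1* (1,1)[OO./XXX/XO.]-1 (2,2)[OO./X.X/XOX]-1
p3 O@[OOX/X.X/XO.]: (1,1)[OOX/XOX/XO.]-1* (2,2)[OOX/X.X/XOO]-1
p4 X@[OOX/XOX/XO.]: (2,2)[OOX/XOX/XOX]+1*
p5 O@[OOX/XOX/XOX] terminal -1; root [.O./X.X/XO.] d5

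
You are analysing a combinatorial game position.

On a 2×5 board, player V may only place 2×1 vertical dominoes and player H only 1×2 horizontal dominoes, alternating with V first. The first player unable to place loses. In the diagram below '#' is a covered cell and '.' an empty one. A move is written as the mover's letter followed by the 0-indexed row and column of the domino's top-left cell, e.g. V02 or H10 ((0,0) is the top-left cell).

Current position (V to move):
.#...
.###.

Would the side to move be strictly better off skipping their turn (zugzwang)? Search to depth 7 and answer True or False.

[.#.../.###.] V move#1: V00:-1/##.../####., V04:+1/.#..#/.####*
[.#..#/.####] H move#2: H02:-1/.####/.####*
[.####/.####] V move#3: V00:+1/#####/#####*
[#####/#####] end (terminal -1, H#4); searched .#.../.###. to 7
if V skipped the turn, H would face:
~ [.#.../.###.] H move#1: H02:-1/.###./.###.*, H03:-1/.#.##/.###.
~ [.###./.###.] V move#2: V00:+1/####./####.*, V04:+1/.####/.####
~ [####./####.] end (terminal -1, H#3); searched .#.../.###. to 7
compare (V): move=+1 vs pass=+1

zugzwang(.#.../.###., V) = False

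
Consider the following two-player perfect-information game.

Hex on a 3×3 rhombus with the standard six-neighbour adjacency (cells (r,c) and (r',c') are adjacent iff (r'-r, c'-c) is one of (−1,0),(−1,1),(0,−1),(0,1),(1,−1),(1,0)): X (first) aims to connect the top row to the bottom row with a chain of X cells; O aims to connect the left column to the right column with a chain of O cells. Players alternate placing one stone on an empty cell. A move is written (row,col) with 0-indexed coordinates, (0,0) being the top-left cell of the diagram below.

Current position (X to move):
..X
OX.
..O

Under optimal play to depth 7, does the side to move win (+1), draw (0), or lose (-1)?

p1 X@[..X/OX./..O]: (0,0)[X.X/OX./..O]+1* (0,1)[.XX/OX./..O]+1 (1,2)[..X/OXX/..O]+1 (2,0)[..X/OX./X.O]+1 (2,1)[..X/OX./.XO]+1
p2 O@[X.X/OX./..O]: (0,1)[XOX/OX./..O]-1* (1,2)[X.X/OXO/..O]-1 (2,0)[X.X/OX./O.O]-1 (2,1)[X.X/OX./.OO]-1
p3 X@[XOX/OX./..O]: (1,2)[XOX/OXX/..O]+1* (2,0)[XOX/OX./X.O]+1 (2,1)[XOX/OX./.XO]+1
p4 O@[XOX/OXX/..O]: (2,0)[XOX/OXX/O.O]-1* (2,1)[XOX/OXX/.OO]-1
p5 X@[XOX/OXX/O.O]: (2,1)[XOX/OXX/OXO]+1*
p6 O@[XOX/OXX/OXO] terminal -1; root [..X/OX./..O] d7

value(..X/OX./..O, X) = +1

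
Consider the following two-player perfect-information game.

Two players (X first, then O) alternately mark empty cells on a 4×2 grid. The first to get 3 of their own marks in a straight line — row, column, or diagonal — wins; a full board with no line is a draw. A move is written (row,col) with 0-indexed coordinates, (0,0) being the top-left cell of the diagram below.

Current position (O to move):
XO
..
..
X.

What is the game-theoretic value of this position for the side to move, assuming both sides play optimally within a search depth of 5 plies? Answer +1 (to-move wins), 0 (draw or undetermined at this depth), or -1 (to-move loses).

p1 O@[XO/../../X.]: (1,0)[XO/O./../X.]+0* (1,1)[XO/.O/../X.]+0 (2,0)[XO/../O./X.]+0 (2,1)[XO/../.O/X.]+0 (3,1)[XO/../../XO]+0
p2 X@[XO/O./../X.]: (1,1)[XO/OX/../X.]+0* (2,0)[XO/O./X./X.]+0 (2,1)[XO/O./.X/X.]+0 (3,1)[XO/O./../XX]+0
p3 O@[XO/OX/../X.]: (2,0)[XO/OX/O./X.]+0* (2,1)[XO/OX/.O/X.]+0 (3,1)[XO/OX/../XO]+0
p4 X@[XO/OX/O./X.]: (2,1)[XO/OX/OX/X.]+0* (3,1)[XO/OX/O./XX]+0
p5 O@[XO/OX/OX/X.]: (3,1)[XO/OX/OX/XO]+0*
p6 X@[XO/OX/OX/XO] terminal +0; root [XO/../../X.] d5

value(XO/../../X., O) = 0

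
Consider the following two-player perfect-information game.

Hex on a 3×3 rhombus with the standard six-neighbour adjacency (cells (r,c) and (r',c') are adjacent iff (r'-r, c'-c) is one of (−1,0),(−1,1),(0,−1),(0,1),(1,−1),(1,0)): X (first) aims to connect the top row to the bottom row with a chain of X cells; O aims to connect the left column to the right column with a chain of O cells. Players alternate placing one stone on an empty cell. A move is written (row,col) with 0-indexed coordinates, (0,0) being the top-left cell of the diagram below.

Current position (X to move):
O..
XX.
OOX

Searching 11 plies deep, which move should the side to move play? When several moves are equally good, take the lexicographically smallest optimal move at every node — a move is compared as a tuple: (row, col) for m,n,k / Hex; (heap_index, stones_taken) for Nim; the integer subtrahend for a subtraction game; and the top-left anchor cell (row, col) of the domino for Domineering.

[O../XX./OOX] X move#1: (0,1):-1/OX./XX./OOX, (0,2):-1/O.X/XX./OOX, (1,2):+1/O../XXX/OOX*
[O../XXX/OOX] O move#2: (0,1):-1/OO./XXX/OOX*, (0,2):-1/O.O/XXX/OOX
[OO./XXX/OOX] X move#3: (0,2):+1/OOX/XXX/OOX*
[OOX/XXX/OOX] end (terminal -1, O#4); searched O../XX./OOX to 11

X's best at [O../XX./OOX]: (1,2)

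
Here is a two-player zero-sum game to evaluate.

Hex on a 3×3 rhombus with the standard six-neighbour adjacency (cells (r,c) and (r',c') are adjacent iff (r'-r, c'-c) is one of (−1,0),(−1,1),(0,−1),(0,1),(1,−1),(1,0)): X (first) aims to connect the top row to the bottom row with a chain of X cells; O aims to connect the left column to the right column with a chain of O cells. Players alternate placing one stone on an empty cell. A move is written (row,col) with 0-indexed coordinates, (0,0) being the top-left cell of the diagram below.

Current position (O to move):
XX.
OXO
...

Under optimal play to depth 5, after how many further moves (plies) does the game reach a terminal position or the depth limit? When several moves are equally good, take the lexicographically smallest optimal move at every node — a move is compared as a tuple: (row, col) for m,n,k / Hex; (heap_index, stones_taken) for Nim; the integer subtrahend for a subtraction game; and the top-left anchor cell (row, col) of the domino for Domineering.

PV length from [XX./OXO/...]: 2 plies

[XX./OXO/...] O move#1: (0,2):-1/XXO/OXO/...*, (2,0):-1/XX./OXO/O.., (2,1):-1/XX./OXO/.O., (2,2):-1/XX./OXO/..O
[XXO/OXO/...] X move#2: (2,0):+1/XXO/OXO/X..*, (2,1):+1/XXO/OXO/.X., (2,2):+1/XXO/OXO/..X
[XXO/OXO/X..] end (terminal -1, O#3); searched XX./OXO/... to 5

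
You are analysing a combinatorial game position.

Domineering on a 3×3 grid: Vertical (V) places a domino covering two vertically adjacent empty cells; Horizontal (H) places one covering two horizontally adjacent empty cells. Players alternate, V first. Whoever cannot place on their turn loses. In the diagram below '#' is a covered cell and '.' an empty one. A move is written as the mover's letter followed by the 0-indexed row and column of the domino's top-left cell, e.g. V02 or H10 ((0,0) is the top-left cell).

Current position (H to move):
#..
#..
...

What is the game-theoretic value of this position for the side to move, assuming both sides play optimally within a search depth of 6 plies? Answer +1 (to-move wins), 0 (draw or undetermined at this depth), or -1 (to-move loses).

value(#../#../..., H) = +1

[#../#../...] H move#1: H01:-1/###/#../..., H11:+1/#../###/...*, H20:-1/#../#../##., H21:-1/#../#../.##
[#../###/...] end (terminal -1, V#2); searched #../#../... to 6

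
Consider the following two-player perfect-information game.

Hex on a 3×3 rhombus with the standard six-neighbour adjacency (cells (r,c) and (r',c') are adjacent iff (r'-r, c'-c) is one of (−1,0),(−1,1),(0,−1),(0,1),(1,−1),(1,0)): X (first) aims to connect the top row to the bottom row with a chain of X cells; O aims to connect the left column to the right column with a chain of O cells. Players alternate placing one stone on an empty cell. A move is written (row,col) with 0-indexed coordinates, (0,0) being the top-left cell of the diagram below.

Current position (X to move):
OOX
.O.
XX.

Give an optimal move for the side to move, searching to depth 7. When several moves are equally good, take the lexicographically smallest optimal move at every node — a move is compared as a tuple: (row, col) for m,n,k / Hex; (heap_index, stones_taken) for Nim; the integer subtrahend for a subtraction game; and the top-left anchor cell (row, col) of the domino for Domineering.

X's best at [OOX/.O./XX.]: (1,2)

[OOX/.O./XX.] X move#1: (1,0):-1/OOX/XO./XX., (1,2):+1/OOX/.OX/XX.*, (2,2):-1/OOX/.O./XXX
[OOX/.OX/XX.] end (terminal -1, O#2); searched OOX/.O./XX. to 7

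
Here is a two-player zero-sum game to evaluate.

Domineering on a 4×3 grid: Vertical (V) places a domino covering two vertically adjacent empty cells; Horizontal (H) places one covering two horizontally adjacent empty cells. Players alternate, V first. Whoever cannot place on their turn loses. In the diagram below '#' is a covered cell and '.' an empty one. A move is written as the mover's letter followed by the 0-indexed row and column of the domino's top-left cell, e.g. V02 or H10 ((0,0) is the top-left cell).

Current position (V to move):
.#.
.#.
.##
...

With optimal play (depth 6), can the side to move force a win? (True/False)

[.#./.#./.##/...] V move#1: V00:+1/##./##./.##/...*, V02:+1/.##/.##/.##/..., V10:+1/.#./##./###/..., V20:+1/.#./.#./###/#..
[##./##./.##/...] H move#2: H30:-1/##./##./.##/##.*, H31:-1/##./##./.##/.##
[##./##./.##/##.] V move#3: V02:+1/###/###/.##/##.*
[###/###/.##/##.] end (terminal -1, H#4); searched .#./.#./.##/... to 6

V winning at [.#./.#./.##/...]: True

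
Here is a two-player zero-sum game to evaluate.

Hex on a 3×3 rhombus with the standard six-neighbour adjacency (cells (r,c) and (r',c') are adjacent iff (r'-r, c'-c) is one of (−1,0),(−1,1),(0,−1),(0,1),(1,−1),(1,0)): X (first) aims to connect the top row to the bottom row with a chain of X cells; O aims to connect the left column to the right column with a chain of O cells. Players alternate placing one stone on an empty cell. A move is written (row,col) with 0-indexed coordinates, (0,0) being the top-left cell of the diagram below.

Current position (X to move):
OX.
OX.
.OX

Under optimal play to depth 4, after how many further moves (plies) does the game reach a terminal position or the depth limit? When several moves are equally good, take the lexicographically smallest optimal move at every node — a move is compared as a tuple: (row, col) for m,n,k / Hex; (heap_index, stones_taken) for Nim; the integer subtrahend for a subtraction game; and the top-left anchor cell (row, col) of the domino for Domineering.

ply 1, X at OX./OX./.OX | (0,2)=+1→OXX/OX./.OX*; (1,2)=+1→OX./OXX/.OX; (2,0)=+1→OX./OX./XOX
ply 2, O at OXX/OX./.OX | (1,2)=-1→OXX/OXO/.OX*; (2,0)=-1→OXX/OX./OOX
ply 3, X at OXX/OXO/.OX | (2,0)=+1→OXX/OXO/XOX*
ply 4: OXX/OXO/XOX is terminal -1 (O); from OX./OX./.OX depth 4

PV length from [OX./OX./.OX]: 3 plies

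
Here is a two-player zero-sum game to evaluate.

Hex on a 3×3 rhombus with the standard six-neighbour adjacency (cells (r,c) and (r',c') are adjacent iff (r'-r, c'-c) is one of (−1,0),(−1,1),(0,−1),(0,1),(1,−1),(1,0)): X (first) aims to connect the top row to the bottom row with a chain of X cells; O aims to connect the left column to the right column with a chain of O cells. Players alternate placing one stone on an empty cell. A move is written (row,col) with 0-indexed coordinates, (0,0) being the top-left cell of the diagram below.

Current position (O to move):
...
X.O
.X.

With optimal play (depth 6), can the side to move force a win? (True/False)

[.../X.O/.X.] O move#1: (0,0):-1/O../X.O/.X.*, (0,1):-1/.O./X.O/.X., (0,2):-1/..O/X.O/.X., (1,1):-1/.../XOO/.X., (2,0):-1/.../X.O/OX., (2,2):-1/.../X.O/.XO
[O../X.O/.X.] X move#2: (0,1):+1/OX./X.O/.X.*, (0,2):-1/O.X/X.O/.X., (1,1):+1/O../XXO/.X., (2,0):-1/O../X.O/XX., (2,2):-1/O../X.O/.XX
[OX./X.O/.X.] O move#3: (0,2):-1/OXO/X.O/.X.*, (1,1):-1/OX./XOO/.X., (2,0):-1/OX./X.O/OX., (2,2):-1/OX./X.O/.XO
[OXO/X.O/.X.] X move#4: (1,1):+1/OXO/XXO/.X.*, (2,0):+1/OXO/X.O/XX., (2,2):+1/OXO/X.O/.XX
[OXO/XXO/.X.] end (terminal -1, O#5); searched .../X.O/.X. to 6

O winning at [.../X.O/.X.]: False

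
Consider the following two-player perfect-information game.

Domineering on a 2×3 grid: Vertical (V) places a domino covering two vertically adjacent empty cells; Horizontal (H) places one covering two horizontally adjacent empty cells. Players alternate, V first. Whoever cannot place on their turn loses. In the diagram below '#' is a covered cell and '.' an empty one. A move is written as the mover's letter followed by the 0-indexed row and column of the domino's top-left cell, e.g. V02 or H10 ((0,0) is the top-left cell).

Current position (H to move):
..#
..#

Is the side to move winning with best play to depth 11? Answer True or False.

ply 1, H at ..#/..# | H00=+1→###/..#*; H10=+1→..#/###
ply 2: ###/..# is terminal -1 (V); from ..#/..# depth 11

H winning at [..#/..#]: True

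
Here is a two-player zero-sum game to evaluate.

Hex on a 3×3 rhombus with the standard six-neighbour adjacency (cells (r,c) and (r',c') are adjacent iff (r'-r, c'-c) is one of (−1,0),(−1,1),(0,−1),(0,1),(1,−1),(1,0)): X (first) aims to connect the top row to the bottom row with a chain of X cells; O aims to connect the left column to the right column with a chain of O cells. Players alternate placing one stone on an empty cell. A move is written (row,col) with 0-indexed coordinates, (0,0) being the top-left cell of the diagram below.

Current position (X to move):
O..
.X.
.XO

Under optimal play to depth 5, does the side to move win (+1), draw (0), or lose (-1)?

value(O../.X./.XO, X) = +1

p1 X@[O../.X./.XO]: (0,1)[OX./.X./.XO]+1* (0,2)[O.X/.X./.XO]+1 (1,0)[O../XX./.XO]+1 (1,2)[O../.XX/.XO]+1 (2,0)[O../.X./XXO]+1
p2 O@[OX./.X./.XO] terminal -1; root [O../.X./.XO] d5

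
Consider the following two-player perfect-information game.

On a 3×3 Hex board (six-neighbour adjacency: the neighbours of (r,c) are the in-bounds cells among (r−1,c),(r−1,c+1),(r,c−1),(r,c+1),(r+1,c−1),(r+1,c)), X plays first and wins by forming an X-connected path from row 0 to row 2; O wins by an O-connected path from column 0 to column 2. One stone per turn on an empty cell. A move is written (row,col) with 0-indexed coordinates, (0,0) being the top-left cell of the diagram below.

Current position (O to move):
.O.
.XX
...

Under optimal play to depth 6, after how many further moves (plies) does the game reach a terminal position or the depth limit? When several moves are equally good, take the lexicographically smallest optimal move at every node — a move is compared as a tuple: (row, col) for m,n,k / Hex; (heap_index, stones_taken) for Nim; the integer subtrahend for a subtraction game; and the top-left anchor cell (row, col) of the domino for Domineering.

ply 1, O at .O./.XX/... | (0,0)=-1→OO./.XX/...; (0,2)=+1→.OO/.XX/...*; (1,0)=-1→.O./OXX/...; (2,0)=-1→.O./.XX/O..; (2,1)=-1→.O./.XX/.O.; (2,2)=-1→.O./.XX/..O
ply 2, X at .OO/.XX/... | (0,0)=-1→XOO/.XX/...*; (1,0)=-1→.OO/XXX/...; (2,0)=-1→.OO/.XX/X..; (2,1)=-1→.OO/.XX/.X.; (2,2)=-1→.OO/.XX/..X
ply 3, O at XOO/.XX/... | (1,0)=+1→XOO/OXX/...*; (2,0)=-1→XOO/.XX/O..; (2,1)=-1→XOO/.XX/.O.; (2,2)=-1→XOO/.XX/..O
ply 4: XOO/OXX/... is terminal -1 (X); from .O./.XX/... depth 6

PV length from [.O./.XX/...]: 3 plies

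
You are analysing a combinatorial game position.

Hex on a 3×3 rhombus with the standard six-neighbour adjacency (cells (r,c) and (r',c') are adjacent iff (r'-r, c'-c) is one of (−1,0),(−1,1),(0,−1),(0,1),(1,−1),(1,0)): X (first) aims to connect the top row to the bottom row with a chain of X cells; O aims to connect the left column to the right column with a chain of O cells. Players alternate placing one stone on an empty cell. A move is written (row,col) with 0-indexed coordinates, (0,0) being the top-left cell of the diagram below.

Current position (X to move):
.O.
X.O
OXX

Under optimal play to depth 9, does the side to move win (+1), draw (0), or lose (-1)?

value(.O./X.O/OXX, X) = +1

p1 X@[.O./X.O/OXX]: (0,0)[XO./X.O/OXX]-1 (0,2)[.OX/X.O/OXX]-1 (1,1)[.O./XXO/OXX]+1*
p2 O@[.O./XXO/OXX]: (0,0)[OO./XXO/OXX]-1* (0,2)[.OO/XXO/OXX]-1
p3 X@[OO./XXO/OXX]: (0,2)[OOX/XXO/OXX]+1*
p4 O@[OOX/XXO/OXX] terminal -1; root [.O./X.O/OXX] d9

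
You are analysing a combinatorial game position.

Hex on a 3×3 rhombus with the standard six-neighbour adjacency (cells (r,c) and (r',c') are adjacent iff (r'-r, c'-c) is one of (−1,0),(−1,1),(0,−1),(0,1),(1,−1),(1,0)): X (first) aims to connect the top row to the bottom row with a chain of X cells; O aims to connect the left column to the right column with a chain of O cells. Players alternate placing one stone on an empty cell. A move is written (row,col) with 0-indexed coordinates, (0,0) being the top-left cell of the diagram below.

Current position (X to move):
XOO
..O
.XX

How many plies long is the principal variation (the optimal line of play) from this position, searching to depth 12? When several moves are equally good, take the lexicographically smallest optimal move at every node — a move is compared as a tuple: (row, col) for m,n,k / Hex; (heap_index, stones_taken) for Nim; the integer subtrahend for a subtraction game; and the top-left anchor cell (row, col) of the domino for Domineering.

p1 X@[XOO/..O/.XX]: (1,0)[XOO/X.O/.XX]+1* (1,1)[XOO/.XO/.XX]-1 (2,0)[XOO/..O/XXX]-1
p2 O@[XOO/X.O/.XX]: (1,1)[XOO/XOO/.XX]-1* (2,0)[XOO/X.O/OXX]-1
p3 X@[XOO/XOO/.XX]: (2,0)[XOO/XOO/XXX]+1*
p4 O@[XOO/XOO/XXX] terminal -1; root [XOO/..O/.XX] d12

PV length from [XOO/..O/.XX]: 3 plies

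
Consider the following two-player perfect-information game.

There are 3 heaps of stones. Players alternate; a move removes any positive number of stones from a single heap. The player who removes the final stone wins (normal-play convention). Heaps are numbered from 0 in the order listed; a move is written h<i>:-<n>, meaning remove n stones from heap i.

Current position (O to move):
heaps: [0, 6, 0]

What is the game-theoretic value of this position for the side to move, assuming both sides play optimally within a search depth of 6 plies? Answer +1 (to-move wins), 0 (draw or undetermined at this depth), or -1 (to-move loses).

value((0,6,0), O) = +1

[(0,6,0)] O move#1: h1:-1:-1/(0,5,0), h1:-2:-1/(0,4,0), h1:-3:-1/(0,3,0), h1:-4:-1/(0,2,0), h1:-5:-1/(0,1,0), h1:-6:+1/(0,0,0)*
[(0,0,0)] end (terminal -1, X#2); searched (0,6,0) to 6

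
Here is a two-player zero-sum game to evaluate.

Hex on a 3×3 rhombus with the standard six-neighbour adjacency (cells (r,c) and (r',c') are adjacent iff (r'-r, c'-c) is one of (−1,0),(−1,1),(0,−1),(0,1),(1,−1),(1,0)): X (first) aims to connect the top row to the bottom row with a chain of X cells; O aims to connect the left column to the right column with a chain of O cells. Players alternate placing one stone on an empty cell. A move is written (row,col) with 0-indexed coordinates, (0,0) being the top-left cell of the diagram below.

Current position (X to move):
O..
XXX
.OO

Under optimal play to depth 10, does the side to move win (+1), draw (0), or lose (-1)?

p1 X@[O../XXX/.OO]: (0,1)[OX./XXX/.OO]-1 (0,2)[O.X/XXX/.OO]-1 (2,0)[O../XXX/XOO]+1*
p2 O@[O../XXX/XOO]: (0,1)[OO./XXX/XOO]-1* (0,2)[O.O/XXX/XOO]-1
p3 X@[OO./XXX/XOO]: (0,2)[OOX/XXX/XOO]+1*
p4 O@[OOX/XXX/XOO] terminal -1; root [O../XXX/.OO] d10

value(O../XXX/.OO, X) = +1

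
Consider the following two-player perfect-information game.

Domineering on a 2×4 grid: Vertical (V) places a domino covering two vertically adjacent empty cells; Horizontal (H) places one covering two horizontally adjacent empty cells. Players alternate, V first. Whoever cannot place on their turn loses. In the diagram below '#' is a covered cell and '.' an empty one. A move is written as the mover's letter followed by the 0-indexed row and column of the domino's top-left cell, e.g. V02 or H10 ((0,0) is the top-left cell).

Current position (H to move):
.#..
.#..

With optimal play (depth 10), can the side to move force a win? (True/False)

p1 H@[.#../.#..]: H02[.###/.#..]+1* H12[.#../.###]+1
p2 V@[.###/.#..]: V00[####/##..]-1*
p3 H@[####/##..]: H12[####/####]+1*
p4 V@[####/####] terminal -1; root [.#../.#..] d10

H winning at [.#../.#..]: True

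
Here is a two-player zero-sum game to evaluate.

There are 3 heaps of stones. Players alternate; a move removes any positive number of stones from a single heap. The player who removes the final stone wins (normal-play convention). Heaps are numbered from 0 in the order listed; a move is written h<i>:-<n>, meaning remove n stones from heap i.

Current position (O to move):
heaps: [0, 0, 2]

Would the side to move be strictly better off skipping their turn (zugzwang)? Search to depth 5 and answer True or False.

zugzwang((0,0,2), O) = False

[(0,0,2)] O move#1: h2:-1:-1/(0,0,1), h2:-2:+1/(0,0,0)*
[(0,0,0)] end (terminal -1, X#2); searched (0,0,2) to 5
if O skipped the turn, X would face:
~ [(0,0,2)] X move#1: h2:-1:-1/(0,0,1), h2:-2:+1/(0,0,0)*
~ [(0,0,0)] end (terminal -1, O#2); searched (0,0,2) to 5
compare (O): move=+1 vs pass=-1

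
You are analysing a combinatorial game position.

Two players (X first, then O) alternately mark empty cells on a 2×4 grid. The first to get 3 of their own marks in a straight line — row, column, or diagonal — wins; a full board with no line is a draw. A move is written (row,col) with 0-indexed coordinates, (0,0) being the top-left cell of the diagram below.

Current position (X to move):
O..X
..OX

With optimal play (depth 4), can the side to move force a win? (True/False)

p1 X@[O..X/..OX]: (0,1)[OX.X/..OX]+0* (0,2)[O.XX/..OX]+0 (1,0)[O..X/X.OX]+0 (1,1)[O..X/.XOX]+0
p2 O@[OX.X/..OX]: (0,2)[OXOX/..OX]+0* (1,0)[OX.X/O.OX]-1 (1,1)[OX.X/.OOX]-1
p3 X@[OXOX/..OX]: (1,0)[OXOX/X.OX]+0* (1,1)[OXOX/.XOX]+0
p4 O@[OXOX/X.OX]: (1,1)[OXOX/XOOX]+0*
p5 X@[OXOX/XOOX] terminal +0; root [O..X/..OX] d4

X winning at [O..X/..OX]: False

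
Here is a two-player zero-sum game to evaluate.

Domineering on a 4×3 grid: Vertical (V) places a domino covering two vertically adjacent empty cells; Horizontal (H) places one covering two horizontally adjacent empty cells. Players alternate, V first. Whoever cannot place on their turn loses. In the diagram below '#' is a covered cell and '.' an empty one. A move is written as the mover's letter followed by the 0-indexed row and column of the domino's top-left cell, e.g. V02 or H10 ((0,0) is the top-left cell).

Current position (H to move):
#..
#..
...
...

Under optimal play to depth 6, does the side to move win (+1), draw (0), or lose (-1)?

ply 1, H at #../#../.../... | H01=-1→###/#../.../...*; H11=-1→#../###/.../...; H20=-1→#../#../##./...; H21=-1→#../#../.##/...; H30=-1→#../#../.../##.; H31=-1→#../#../.../.##
ply 2, V at ###/#../.../... | V11=+1→###/##./.#./...*; V12=-1→###/#.#/..#/...; V20=-1→###/#../#../#..; V21=+1→###/#../.#./.#.; V22=-1→###/#../..#/..#
ply 3, H at ###/##./.#./... | H30=-1→###/##./.#./##.*; H31=-1→###/##./.#./.##
ply 4, V at ###/##./.#./##. | V12=+1→###/###/.##/##.*; V22=+1→###/##./.##/###
ply 5: ###/###/.##/##. is terminal -1 (H); from #../#../.../... depth 6

value(#../#../.../..., H) = -1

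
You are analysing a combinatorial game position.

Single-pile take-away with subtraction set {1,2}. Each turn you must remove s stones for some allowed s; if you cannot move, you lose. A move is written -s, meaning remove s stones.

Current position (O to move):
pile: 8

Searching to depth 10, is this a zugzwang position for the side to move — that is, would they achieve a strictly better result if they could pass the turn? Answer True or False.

[8] O move#1: -1:-1/7, -2:+1/6*
[6] X move#2: -1:-1/5*, -2:-1/4
[5] O move#3: -1:-1/4, -2:+1/3*
[3] X move#4: -1:-1/2*, -2:-1/1
[2] O move#5: -1:-1/1, -2:+1/0*
[0] end (terminal -1, X#6); searched 8 to 10
pass branch (X moves first from the same position):
  | [8] X move#1: -1:-1/7, -2:+1/6*
  | [6] O move#2: -1:-1/5*, -2:-1/4
  | [5] X move#3: -1:-1/4, -2:+1/3*
  | [3] O move#4: -1:-1/2*, -2:-1/1
  | [2] X move#5: -1:-1/1, -2:+1/0*
  | [0] end (terminal -1, O#6); searched 8 to 10
O moving scores +1; O passing scores -1

zugzwang(8, O) = False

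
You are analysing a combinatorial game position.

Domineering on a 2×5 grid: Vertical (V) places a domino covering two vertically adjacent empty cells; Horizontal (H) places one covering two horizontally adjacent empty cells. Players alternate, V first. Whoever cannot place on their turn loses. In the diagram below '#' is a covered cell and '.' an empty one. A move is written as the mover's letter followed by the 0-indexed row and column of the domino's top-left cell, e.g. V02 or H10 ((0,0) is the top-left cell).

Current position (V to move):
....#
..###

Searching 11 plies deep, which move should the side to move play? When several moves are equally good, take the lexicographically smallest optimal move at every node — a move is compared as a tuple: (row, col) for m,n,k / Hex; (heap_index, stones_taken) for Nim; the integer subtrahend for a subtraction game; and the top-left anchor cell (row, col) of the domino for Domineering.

V's best at [....#/..###]: V01

[....#/..###] V move#1: V00:-1/#...#/#.###, V01:+1/.#..#/.####*
[.#..#/.####] H move#2: H02:-1/.####/.####*
[.####/.####] V move#3: V00:+1/#####/#####*
[#####/#####] end (terminal -1, H#4); searched ....#/..### to 11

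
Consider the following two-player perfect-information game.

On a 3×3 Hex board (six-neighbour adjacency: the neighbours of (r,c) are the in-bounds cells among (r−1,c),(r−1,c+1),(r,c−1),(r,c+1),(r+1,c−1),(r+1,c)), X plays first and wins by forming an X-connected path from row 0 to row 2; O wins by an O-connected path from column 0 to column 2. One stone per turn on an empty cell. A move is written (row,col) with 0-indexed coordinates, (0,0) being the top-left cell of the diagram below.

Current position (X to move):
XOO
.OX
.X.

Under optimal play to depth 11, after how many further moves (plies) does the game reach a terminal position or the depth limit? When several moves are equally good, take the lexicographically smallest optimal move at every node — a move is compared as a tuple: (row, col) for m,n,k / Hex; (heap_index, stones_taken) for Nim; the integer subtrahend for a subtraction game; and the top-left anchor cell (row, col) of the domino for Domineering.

PV length from [XOO/.OX/.X.]: 2 plies

[XOO/.OX/.X.] X move#1: (1,0):-1/XOO/XOX/.X.*, (2,0):-1/XOO/.OX/XX., (2,2):-1/XOO/.OX/.XX
[XOO/XOX/.X.] O move#2: (2,0):+1/XOO/XOX/OX.*, (2,2):-1/XOO/XOX/.XO
[XOO/XOX/OX.] end (terminal -1, X#3); searched XOO/.OX/.X. to 11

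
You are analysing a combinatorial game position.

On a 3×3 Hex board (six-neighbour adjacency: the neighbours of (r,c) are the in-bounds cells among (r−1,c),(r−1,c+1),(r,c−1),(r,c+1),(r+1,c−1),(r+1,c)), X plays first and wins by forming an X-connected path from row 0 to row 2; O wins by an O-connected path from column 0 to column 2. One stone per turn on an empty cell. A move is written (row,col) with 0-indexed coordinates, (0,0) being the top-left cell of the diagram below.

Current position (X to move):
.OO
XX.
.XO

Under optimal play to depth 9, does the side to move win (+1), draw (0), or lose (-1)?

value(.OO/XX./.XO, X) = +1

p1 X@[.OO/XX./.XO]: (0,0)[XOO/XX./.XO]+1* (1,2)[.OO/XXX/.XO]-1 (2,0)[.OO/XX./XXO]-1
p2 O@[XOO/XX./.XO] terminal -1; root [.OO/XX./.XO] d9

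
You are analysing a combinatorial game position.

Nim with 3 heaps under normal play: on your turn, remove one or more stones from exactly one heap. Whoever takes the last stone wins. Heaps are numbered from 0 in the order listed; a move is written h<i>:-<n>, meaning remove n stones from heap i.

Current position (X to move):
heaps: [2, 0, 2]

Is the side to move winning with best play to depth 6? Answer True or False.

p1 X@[(2,0,2)]: h0:-1[(1,0,2)]-1* h0:-2[(0,0,2)]-1 h2:-1[(2,0,1)]-1 h2:-2[(2,0,0)]-1
p2 O@[(1,0,2)]: h0:-1[(0,0,2)]-1 h2:-1[(1,0,1)]+1* h2:-2[(1,0,0)]-1
p3 X@[(1,0,1)]: h0:-1[(0,0,1)]-1* h2:-1[(1,0,0)]-1
p4 O@[(0,0,1)]: h2:-1[(0,0,0)]+1*
p5 X@[(0,0,0)] terminal -1; root [(2,0,2)] d6

X winning at [(2,0,2)]: False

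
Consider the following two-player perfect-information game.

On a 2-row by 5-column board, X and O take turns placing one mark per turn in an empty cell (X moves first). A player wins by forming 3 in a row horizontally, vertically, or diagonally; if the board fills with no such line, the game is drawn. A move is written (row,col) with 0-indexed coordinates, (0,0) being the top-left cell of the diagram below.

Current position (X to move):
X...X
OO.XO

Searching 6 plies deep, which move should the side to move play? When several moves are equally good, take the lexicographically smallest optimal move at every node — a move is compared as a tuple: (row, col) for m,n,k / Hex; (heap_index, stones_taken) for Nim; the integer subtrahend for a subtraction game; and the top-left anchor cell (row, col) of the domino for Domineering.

X's best at [X...X/OO.XO]: (1,2)

ply 1, X at X...X/OO.XO | (0,1)=-1→XX..X/OO.XO; (0,2)=-1→X.X.X/OO.XO; (0,3)=-1→X..XX/OO.XO; (1,2)=+0→X...X/OOXXO*
ply 2, O at X...X/OOXXO | (0,1)=+0→XO..X/OOXXO*; (0,2)=+0→X.O.X/OOXXO; (0,3)=+0→X..OX/OOXXO
ply 3, X at XO..X/OOXXO | (0,2)=+0→XOX.X/OOXXO*; (0,3)=+0→XO.XX/OOXXO
ply 4, O at XOX.X/OOXXO | (0,3)=+0→XOXOX/OOXXO*
ply 5: XOXOX/OOXXO is terminal +0 (X); from X...X/OO.XO depth 6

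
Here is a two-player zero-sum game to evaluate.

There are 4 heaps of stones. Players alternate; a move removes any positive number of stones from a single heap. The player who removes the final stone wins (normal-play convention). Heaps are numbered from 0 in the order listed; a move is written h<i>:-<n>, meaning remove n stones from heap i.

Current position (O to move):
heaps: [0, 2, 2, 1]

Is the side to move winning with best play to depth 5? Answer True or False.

[(0,2,2,1)] O move#1: h1:-1:-1/(0,1,2,1), h1:-2:-1/(0,0,2,1), h2:-1:-1/(0,2,1,1), h2:-2:-1/(0,2,0,1), h3:-1:+1/(0,2,2,0)*
[(0,2,2,0)] X move#2: h1:-1:-1/(0,1,2,0)*, h1:-2:-1/(0,0,2,0), h2:-1:-1/(0,2,1,0), h2:-2:-1/(0,2,0,0)
[(0,1,2,0)] O move#3: h1:-1:-1/(0,0,2,0), h2:-1:+1/(0,1,1,0)*, h2:-2:-1/(0,1,0,0)
[(0,1,1,0)] X move#4: h1:-1:-1/(0,0,1,0)*, h2:-1:-1/(0,1,0,0)
[(0,0,1,0)] O move#5: h2:-1:+1/(0,0,0,0)*
[(0,0,0,0)] end (terminal -1, X#6); searched (0,2,2,1) to 5

O winning at [(0,2,2,1)]: True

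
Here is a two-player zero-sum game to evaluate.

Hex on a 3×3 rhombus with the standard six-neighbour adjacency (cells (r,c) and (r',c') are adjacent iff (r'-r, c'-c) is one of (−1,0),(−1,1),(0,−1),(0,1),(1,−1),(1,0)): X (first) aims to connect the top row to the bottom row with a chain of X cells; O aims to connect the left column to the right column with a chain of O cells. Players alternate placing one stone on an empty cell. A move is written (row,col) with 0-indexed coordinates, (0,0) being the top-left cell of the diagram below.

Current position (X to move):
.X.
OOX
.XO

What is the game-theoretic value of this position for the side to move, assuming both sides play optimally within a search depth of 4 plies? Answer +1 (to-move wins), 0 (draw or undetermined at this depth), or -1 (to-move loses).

value(.X./OOX/.XO, X) = +1

p1 X@[.X./OOX/.XO]: (0,0)[XX./OOX/.XO]-1 (0,2)[.XX/OOX/.XO]+1* (2,0)[.X./OOX/XXO]-1
p2 O@[.XX/OOX/.XO] terminal -1; root [.X./OOX/.XO] d4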